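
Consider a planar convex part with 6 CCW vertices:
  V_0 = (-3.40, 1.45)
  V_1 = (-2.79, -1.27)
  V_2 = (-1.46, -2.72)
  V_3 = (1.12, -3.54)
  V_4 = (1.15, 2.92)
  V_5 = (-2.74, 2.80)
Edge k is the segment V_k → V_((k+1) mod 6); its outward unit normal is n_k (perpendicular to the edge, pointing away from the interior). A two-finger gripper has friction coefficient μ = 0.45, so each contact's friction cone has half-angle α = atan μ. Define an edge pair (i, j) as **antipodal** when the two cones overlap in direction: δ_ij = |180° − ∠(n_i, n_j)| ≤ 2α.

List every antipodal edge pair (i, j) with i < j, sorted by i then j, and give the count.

α = atan 0.45 = 24.23°;  2α = 48.46°
n_0 = (-0.9758, -0.2188)
n_1 = (-0.7369, -0.6760)
n_2 = (-0.3029, -0.9530)
n_3 = (+1.0000, -0.0046)
n_4 = (-0.0308, +0.9995)
n_5 = (-0.8984, +0.4392)
  (0,1): δ = 150.11°  ·
  (0,2): δ = 120.27°  ·
  (0,3): δ = 12.91°  ✓
  (0,4): δ = 79.13°  ·
  (0,5): δ = 141.31°  ·
  (1,2): δ = 150.16°  ·
  (1,3): δ = 42.79°  ✓
  (1,4): δ = 49.24°  ·
  (1,5): δ = 111.42°  ·
  (2,3): δ = 72.63°  ·
  (2,4): δ = 19.40°  ✓
  (2,5): δ = 81.58°  ·
  (3,4): δ = 87.97°  ·
  (3,5): δ = 25.79°  ✓
  (4,5): δ = 117.82°  ·
antipodal pairs: 4

count = 4; pairs: (0,3), (1,3), (2,4), (3,5)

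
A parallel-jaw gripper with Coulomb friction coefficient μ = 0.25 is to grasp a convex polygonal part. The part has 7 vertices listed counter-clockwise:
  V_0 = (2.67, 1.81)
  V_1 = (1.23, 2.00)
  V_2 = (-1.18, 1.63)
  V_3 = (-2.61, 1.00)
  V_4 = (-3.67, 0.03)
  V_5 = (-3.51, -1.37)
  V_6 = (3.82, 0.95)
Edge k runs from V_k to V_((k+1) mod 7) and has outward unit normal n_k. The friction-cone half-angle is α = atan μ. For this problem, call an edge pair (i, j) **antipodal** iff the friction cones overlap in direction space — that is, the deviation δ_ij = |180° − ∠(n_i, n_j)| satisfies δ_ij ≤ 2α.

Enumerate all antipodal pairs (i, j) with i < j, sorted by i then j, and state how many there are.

count = 4; pairs: (0,5), (1,5), (2,5), (3,5)

α = atan 0.25 = 14.04°;  2α = 28.07°
n_0 = (+0.1308, +0.9914)
n_1 = (-0.1517, +0.9884)
n_2 = (-0.4032, +0.9151)
n_3 = (-0.6751, +0.7377)
n_4 = (-0.9935, -0.1135)
n_5 = (+0.3018, -0.9534)
n_6 = (+0.5989, +0.8008)
  (0,1): δ = 163.76°  ·
  (0,2): δ = 148.71°  ·
  (0,3): δ = 130.02°  ·
  (0,4): δ = 75.96°  ·
  (0,5): δ = 25.08°  ✓
  (0,6): δ = 150.73°  ·
  (1,2): δ = 164.95°  ·
  (1,3): δ = 146.27°  ·
  (1,4): δ = 92.21°  ·
  (1,5): δ = 8.83°  ✓
  (1,6): δ = 134.48°  ·
  (2,3): δ = 161.31°  ·
  (2,4): δ = 107.26°  ·
  (2,5): δ = 6.21°  ✓
  (2,6): δ = 119.43°  ·
  (3,4): δ = 125.94°  ·
  (3,5): δ = 24.90°  ✓
  (3,6): δ = 100.75°  ·
  (4,5): δ = 78.96°  ·
  (4,6): δ = 46.69°  ·
  (5,6): δ = 54.35°  ·
antipodal pairs: 4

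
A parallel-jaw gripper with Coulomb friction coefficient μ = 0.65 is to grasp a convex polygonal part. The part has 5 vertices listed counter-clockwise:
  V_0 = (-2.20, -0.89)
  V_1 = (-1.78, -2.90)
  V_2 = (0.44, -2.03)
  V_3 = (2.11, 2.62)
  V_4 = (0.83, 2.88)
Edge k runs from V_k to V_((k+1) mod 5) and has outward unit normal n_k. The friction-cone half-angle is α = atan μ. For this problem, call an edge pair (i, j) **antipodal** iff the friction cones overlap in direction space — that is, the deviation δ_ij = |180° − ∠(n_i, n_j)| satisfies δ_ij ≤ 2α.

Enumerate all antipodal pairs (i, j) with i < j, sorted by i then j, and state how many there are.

count = 4; pairs: (0,2), (1,3), (1,4), (2,4)

α = atan 0.65 = 33.02°;  2α = 66.05°
n_0 = (-0.9789, -0.2045)
n_1 = (+0.3649, -0.9311)
n_2 = (+0.9411, -0.3380)
n_3 = (+0.1991, +0.9800)
n_4 = (-0.7795, +0.6265)
  (0,1): δ = 80.40°  ·
  (0,2): δ = 31.56°  ✓
  (0,3): δ = 66.72°  ·
  (0,4): δ = 129.41°  ·
  (1,2): δ = 131.16°  ·
  (1,3): δ = 32.88°  ✓
  (1,4): δ = 29.81°  ✓
  (2,3): δ = 81.73°  ·
  (2,4): δ = 19.03°  ✓
  (3,4): δ = 117.31°  ·
antipodal pairs: 4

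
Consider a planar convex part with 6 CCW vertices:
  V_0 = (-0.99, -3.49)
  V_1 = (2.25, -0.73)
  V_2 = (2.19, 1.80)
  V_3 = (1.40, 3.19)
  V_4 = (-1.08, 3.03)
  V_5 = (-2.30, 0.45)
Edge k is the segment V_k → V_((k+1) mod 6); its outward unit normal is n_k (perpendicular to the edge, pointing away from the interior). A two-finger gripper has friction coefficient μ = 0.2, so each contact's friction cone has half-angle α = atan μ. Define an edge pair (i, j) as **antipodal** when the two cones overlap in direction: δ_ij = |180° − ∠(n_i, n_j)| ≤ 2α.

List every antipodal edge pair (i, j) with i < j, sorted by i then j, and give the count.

count = 2; pairs: (1,5), (2,5)

α = atan 0.2 = 11.31°;  2α = 22.62°
n_0 = (+0.6485, -0.7612)
n_1 = (+0.9997, +0.0237)
n_2 = (+0.8694, +0.4941)
n_3 = (-0.0644, +0.9979)
n_4 = (-0.9040, +0.4275)
n_5 = (-0.9489, -0.3155)
  (0,1): δ = 129.07°  ·
  (0,2): δ = 100.81°  ·
  (0,3): δ = 36.73°  ·
  (0,4): δ = 24.27°  ·
  (0,5): δ = 67.97°  ·
  (1,2): δ = 151.75°  ·
  (1,3): δ = 87.67°  ·
  (1,4): δ = 26.67°  ·
  (1,5): δ = 17.03°  ✓
  (2,3): δ = 115.92°  ·
  (2,4): δ = 54.92°  ·
  (2,5): δ = 11.22°  ✓
  (3,4): δ = 119.00°  ·
  (3,5): δ = 75.30°  ·
  (4,5): δ = 136.30°  ·
antipodal pairs: 2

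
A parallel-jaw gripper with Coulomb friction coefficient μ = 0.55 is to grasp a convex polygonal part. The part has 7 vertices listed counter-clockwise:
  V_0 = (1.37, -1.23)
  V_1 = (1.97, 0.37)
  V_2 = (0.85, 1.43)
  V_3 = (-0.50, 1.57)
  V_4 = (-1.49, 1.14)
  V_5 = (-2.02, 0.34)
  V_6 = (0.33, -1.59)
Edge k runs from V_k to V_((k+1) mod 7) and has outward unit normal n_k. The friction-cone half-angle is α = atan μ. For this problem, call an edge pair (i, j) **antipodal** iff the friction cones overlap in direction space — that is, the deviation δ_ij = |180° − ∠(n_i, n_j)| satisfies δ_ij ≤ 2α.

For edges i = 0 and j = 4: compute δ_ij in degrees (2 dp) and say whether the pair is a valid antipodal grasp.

δ = 12.97°, valid

α = atan 0.55 = 28.81°;  2α = 57.62°
edge 0: e_0 = (+0.60, +1.60);  n_0 = (+0.9363, -0.3511)
edge 4: e_4 = (-0.53, -0.80);  n_4 = (-0.8336, +0.5523)
∠(n_0, n_4) = 167.03°
δ = |180° − 167.03°| = 12.97°
12.97° ≤ 2α = 57.62°  →  valid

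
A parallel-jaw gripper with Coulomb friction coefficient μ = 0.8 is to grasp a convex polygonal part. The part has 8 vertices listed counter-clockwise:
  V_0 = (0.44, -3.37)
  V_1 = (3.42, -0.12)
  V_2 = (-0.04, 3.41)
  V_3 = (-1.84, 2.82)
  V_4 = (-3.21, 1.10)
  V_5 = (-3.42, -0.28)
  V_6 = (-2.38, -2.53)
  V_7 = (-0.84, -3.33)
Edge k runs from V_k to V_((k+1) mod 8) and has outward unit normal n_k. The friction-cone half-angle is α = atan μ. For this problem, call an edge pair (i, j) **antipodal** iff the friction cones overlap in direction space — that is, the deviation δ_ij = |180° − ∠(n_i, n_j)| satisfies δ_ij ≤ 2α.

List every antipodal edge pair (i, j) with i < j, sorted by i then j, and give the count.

α = atan 0.8 = 38.66°;  2α = 77.32°
n_0 = (+0.7371, -0.6758)
n_1 = (+0.7142, +0.7000)
n_2 = (-0.3115, +0.9503)
n_3 = (-0.7822, +0.6230)
n_4 = (-0.9886, +0.1504)
n_5 = (-0.9077, -0.4196)
n_6 = (-0.4610, -0.8874)
n_7 = (-0.0312, -0.9995)
  (0,1): δ = 93.06°  ·
  (0,2): δ = 29.33°  ✓
  (0,3): δ = 3.98°  ✓
  (0,4): δ = 33.87°  ✓
  (0,5): δ = 67.33°  ✓
  (0,6): δ = 105.07°  ·
  (0,7): δ = 130.73°  ·
  (1,2): δ = 116.28°  ·
  (1,3): δ = 82.96°  ·
  (1,4): δ = 53.08°  ✓
  (1,5): δ = 19.62°  ✓
  (1,6): δ = 18.12°  ✓
  (1,7): δ = 43.78°  ✓
  (2,3): δ = 146.69°  ·
  (2,4): δ = 116.80°  ·
  (2,5): δ = 83.34°  ·
  (2,6): δ = 45.60°  ✓
  (2,7): δ = 19.94°  ✓
  (3,4): δ = 150.11°  ·
  (3,5): δ = 116.65°  ·
  (3,6): δ = 78.91°  ·
  (3,7): δ = 53.25°  ✓
  (4,5): δ = 146.54°  ·
  (4,6): δ = 108.80°  ·
  (4,7): δ = 83.14°  ·
  (5,6): δ = 142.26°  ·
  (5,7): δ = 116.60°  ·
  (6,7): δ = 154.34°  ·
antipodal pairs: 11

count = 11; pairs: (0,2), (0,3), (0,4), (0,5), (1,4), (1,5), (1,6), (1,7), (2,6), (2,7), (3,7)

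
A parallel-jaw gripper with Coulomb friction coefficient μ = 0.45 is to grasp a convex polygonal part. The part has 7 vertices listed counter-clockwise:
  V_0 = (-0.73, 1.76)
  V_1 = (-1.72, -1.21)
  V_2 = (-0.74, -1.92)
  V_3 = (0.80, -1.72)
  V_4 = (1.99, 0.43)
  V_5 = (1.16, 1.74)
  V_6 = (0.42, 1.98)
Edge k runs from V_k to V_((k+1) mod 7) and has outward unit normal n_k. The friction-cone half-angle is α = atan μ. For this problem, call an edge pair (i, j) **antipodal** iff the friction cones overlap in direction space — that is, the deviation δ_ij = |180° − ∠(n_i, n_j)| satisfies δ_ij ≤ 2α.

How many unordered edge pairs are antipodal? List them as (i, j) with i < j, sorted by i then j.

count = 6; pairs: (0,3), (1,4), (1,5), (1,6), (2,5), (2,6)

α = atan 0.45 = 24.23°;  2α = 48.46°
n_0 = (-0.9487, +0.3162)
n_1 = (-0.5867, -0.8098)
n_2 = (+0.1288, -0.9917)
n_3 = (+0.8749, -0.4843)
n_4 = (+0.8447, +0.5352)
n_5 = (+0.3085, +0.9512)
n_6 = (-0.1879, +0.9822)
  (0,1): δ = 107.49°  ·
  (0,2): δ = 64.17°  ·
  (0,3): δ = 10.53°  ✓
  (0,4): δ = 50.79°  ·
  (0,5): δ = 90.47°  ·
  (0,6): δ = 119.27°  ·
  (1,2): δ = 136.68°  ·
  (1,3): δ = 83.04°  ·
  (1,4): δ = 21.72°  ✓
  (1,5): δ = 17.95°  ✓
  (1,6): δ = 46.75°  ✓
  (2,3): δ = 126.36°  ·
  (2,4): δ = 65.04°  ·
  (2,5): δ = 25.37°  ✓
  (2,6): δ = 3.43°  ✓
  (3,4): δ = 118.68°  ·
  (3,5): δ = 79.01°  ·
  (3,6): δ = 50.21°  ·
  (4,5): δ = 140.33°  ·
  (4,6): δ = 111.53°  ·
  (5,6): δ = 151.20°  ·
antipodal pairs: 6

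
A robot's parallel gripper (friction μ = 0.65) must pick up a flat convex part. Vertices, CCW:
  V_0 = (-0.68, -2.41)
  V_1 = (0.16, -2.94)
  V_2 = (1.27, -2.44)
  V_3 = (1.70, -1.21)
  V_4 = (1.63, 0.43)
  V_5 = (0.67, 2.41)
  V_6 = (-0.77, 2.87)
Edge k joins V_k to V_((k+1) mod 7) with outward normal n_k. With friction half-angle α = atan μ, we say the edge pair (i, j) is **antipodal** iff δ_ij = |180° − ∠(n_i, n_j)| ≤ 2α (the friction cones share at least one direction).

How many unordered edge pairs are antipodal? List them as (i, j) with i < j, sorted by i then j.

count = 7; pairs: (0,3), (0,4), (0,5), (1,5), (2,6), (3,6), (4,6)

α = atan 0.65 = 33.02°;  2α = 66.05°
n_0 = (-0.5336, -0.8457)
n_1 = (+0.4107, -0.9118)
n_2 = (+0.9440, -0.3300)
n_3 = (+0.9991, +0.0426)
n_4 = (+0.8998, +0.4363)
n_5 = (+0.3043, +0.9526)
n_6 = (-0.9999, -0.0170)
  (0,1): δ = 123.50°  ·
  (0,2): δ = 77.02°  ·
  (0,3): δ = 55.31°  ✓
  (0,4): δ = 31.88°  ✓
  (0,5): δ = 14.53°  ✓
  (0,6): δ = 123.23°  ·
  (1,2): δ = 133.52°  ·
  (1,3): δ = 111.81°  ·
  (1,4): δ = 88.38°  ·
  (1,5): δ = 41.96°  ✓
  (1,6): δ = 66.73°  ·
  (2,3): δ = 158.29°  ·
  (2,4): δ = 134.86°  ·
  (2,5): δ = 88.45°  ·
  (2,6): δ = 20.25°  ✓
  (3,4): δ = 156.58°  ·
  (3,5): δ = 110.16°  ·
  (3,6): δ = 1.47°  ✓
  (4,5): δ = 133.58°  ·
  (4,6): δ = 24.89°  ✓
  (5,6): δ = 71.31°  ·
antipodal pairs: 7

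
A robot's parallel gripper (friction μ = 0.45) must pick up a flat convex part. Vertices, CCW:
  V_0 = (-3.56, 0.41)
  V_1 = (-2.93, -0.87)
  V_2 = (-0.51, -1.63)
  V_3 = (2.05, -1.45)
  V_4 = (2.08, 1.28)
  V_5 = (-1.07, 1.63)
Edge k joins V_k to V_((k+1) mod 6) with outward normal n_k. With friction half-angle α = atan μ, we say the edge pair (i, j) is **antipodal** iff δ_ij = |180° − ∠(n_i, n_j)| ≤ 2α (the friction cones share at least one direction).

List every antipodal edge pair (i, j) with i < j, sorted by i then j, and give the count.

count = 5; pairs: (0,3), (1,4), (1,5), (2,4), (2,5)

α = atan 0.45 = 24.23°;  2α = 48.46°
n_0 = (-0.8972, -0.4416)
n_1 = (-0.2996, -0.9541)
n_2 = (+0.0701, -0.9975)
n_3 = (+0.9999, -0.0110)
n_4 = (+0.1104, +0.9939)
n_5 = (-0.4400, +0.8980)
  (0,1): δ = 133.64°  ·
  (0,2): δ = 112.18°  ·
  (0,3): δ = 26.84°  ✓
  (0,4): δ = 57.45°  ·
  (0,5): δ = 89.90°  ·
  (1,2): δ = 158.54°  ·
  (1,3): δ = 73.19°  ·
  (1,4): δ = 11.09°  ✓
  (1,5): δ = 43.54°  ✓
  (2,3): δ = 94.65°  ·
  (2,4): δ = 10.36°  ✓
  (2,5): δ = 22.08°  ✓
  (3,4): δ = 95.71°  ·
  (3,5): δ = 63.27°  ·
  (4,5): δ = 147.56°  ·
antipodal pairs: 5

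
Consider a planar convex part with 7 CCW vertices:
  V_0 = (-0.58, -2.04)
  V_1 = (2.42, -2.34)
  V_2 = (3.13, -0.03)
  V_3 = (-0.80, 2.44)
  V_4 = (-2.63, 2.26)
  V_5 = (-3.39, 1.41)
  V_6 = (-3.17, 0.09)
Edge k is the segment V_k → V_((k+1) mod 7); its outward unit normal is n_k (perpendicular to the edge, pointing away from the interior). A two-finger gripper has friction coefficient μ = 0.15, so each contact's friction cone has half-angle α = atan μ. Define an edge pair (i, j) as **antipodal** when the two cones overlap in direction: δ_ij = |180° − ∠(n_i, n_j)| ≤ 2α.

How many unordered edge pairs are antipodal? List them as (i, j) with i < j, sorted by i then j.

α = atan 0.15 = 8.53°;  2α = 17.06°
n_0 = (-0.0995, -0.9950)
n_1 = (+0.9559, -0.2938)
n_2 = (+0.5321, +0.8467)
n_3 = (-0.0979, +0.9952)
n_4 = (-0.7455, +0.6665)
n_5 = (-0.9864, -0.1644)
n_6 = (-0.6352, -0.7724)
  (0,1): δ = 101.37°  ·
  (0,2): δ = 26.44°  ·
  (0,3): δ = 11.33°  ✓
  (0,4): δ = 53.91°  ·
  (0,5): δ = 105.17°  ·
  (0,6): δ = 146.28°  ·
  (1,2): δ = 105.06°  ·
  (1,3): δ = 67.30°  ·
  (1,4): δ = 24.72°  ·
  (1,5): δ = 26.55°  ·
  (1,6): δ = 67.65°  ·
  (2,3): δ = 142.23°  ·
  (2,4): δ = 99.65°  ·
  (2,5): δ = 48.39°  ·
  (2,6): δ = 7.28°  ✓
  (3,4): δ = 137.42°  ·
  (3,5): δ = 86.16°  ·
  (3,6): δ = 45.05°  ·
  (4,5): δ = 128.74°  ·
  (4,6): δ = 87.63°  ·
  (5,6): δ = 138.90°  ·
antipodal pairs: 2

count = 2; pairs: (0,3), (2,6)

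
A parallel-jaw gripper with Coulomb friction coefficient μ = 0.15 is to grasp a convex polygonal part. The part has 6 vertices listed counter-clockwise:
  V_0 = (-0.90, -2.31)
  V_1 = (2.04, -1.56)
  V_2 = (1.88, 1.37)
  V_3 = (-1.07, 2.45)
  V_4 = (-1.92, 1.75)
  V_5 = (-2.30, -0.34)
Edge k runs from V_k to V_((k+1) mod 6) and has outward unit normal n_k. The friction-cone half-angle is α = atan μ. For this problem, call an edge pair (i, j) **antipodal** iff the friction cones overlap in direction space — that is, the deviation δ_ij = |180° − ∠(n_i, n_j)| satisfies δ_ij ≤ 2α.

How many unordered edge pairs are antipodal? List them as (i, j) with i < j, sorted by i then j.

count = 1; pairs: (1,4)

α = atan 0.15 = 8.53°;  2α = 17.06°
n_0 = (+0.2472, -0.9690)
n_1 = (+0.9985, +0.0545)
n_2 = (+0.3438, +0.9390)
n_3 = (-0.6357, +0.7719)
n_4 = (-0.9839, +0.1789)
n_5 = (-0.8151, -0.5793)
  (0,1): δ = 101.19°  ·
  (0,2): δ = 34.42°  ·
  (0,3): δ = 25.16°  ·
  (0,4): δ = 65.38°  ·
  (0,5): δ = 111.09°  ·
  (1,2): δ = 113.23°  ·
  (1,3): δ = 53.65°  ·
  (1,4): δ = 13.43°  ✓
  (1,5): δ = 32.27°  ·
  (2,3): δ = 120.42°  ·
  (2,4): δ = 80.20°  ·
  (2,5): δ = 34.49°  ·
  (3,4): δ = 139.78°  ·
  (3,5): δ = 94.07°  ·
  (4,5): δ = 134.30°  ·
antipodal pairs: 1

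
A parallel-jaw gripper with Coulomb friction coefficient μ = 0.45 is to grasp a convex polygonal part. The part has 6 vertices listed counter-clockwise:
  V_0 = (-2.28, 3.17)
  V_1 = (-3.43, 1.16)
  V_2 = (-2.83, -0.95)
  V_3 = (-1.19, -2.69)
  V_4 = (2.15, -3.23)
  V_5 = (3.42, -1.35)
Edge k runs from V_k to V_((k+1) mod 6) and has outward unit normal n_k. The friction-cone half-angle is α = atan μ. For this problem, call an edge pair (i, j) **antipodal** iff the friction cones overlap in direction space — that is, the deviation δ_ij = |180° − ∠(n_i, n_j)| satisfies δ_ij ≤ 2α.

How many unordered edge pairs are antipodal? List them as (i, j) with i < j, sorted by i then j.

α = atan 0.45 = 24.23°;  2α = 48.46°
n_0 = (-0.8680, +0.4966)
n_1 = (-0.9619, -0.2735)
n_2 = (-0.7277, -0.6859)
n_3 = (-0.1596, -0.9872)
n_4 = (+0.8286, -0.5598)
n_5 = (+0.6213, +0.7835)
  (0,1): δ = 134.35°  ·
  (0,2): δ = 106.92°  ·
  (0,3): δ = 69.41°  ·
  (0,4): δ = 4.26°  ✓
  (0,5): δ = 81.36°  ·
  (1,2): δ = 152.57°  ·
  (1,3): δ = 115.06°  ·
  (1,4): δ = 49.91°  ·
  (1,5): δ = 35.71°  ✓
  (2,3): δ = 142.49°  ·
  (2,4): δ = 77.35°  ·
  (2,5): δ = 8.28°  ✓
  (3,4): δ = 114.86°  ·
  (3,5): δ = 29.23°  ✓
  (4,5): δ = 94.37°  ·
antipodal pairs: 4

count = 4; pairs: (0,4), (1,5), (2,5), (3,5)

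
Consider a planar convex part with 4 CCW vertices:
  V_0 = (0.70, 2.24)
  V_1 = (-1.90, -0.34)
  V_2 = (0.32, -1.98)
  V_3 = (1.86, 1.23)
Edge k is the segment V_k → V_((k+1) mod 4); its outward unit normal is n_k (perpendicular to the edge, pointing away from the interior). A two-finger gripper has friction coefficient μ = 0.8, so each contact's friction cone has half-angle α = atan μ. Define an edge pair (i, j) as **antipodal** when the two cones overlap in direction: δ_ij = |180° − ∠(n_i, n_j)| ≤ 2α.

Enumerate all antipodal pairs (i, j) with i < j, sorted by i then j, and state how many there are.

α = atan 0.8 = 38.66°;  2α = 77.32°
n_0 = (-0.7044, +0.7098)
n_1 = (-0.5942, -0.8043)
n_2 = (+0.9016, -0.4325)
n_3 = (+0.6567, +0.7542)
  (0,1): δ = 81.23°  ·
  (0,2): δ = 19.59°  ✓
  (0,3): δ = 94.18°  ·
  (1,2): δ = 79.17°  ·
  (1,3): δ = 4.59°  ✓
  (2,3): δ = 105.42°  ·
antipodal pairs: 2

count = 2; pairs: (0,2), (1,3)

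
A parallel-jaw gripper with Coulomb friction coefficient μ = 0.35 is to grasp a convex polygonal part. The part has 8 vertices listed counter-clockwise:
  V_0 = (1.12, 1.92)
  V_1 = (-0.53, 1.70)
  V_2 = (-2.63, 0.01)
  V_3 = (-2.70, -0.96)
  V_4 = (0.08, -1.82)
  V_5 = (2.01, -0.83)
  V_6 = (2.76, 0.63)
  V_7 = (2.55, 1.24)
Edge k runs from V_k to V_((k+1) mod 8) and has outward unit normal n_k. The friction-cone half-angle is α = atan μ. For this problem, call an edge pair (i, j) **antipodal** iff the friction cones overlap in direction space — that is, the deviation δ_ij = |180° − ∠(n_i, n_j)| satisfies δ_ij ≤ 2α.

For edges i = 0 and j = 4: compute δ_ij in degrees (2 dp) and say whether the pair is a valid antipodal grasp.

α = atan 0.35 = 19.29°;  2α = 38.58°
edge 0: e_0 = (-1.65, -0.22);  n_0 = (-0.1322, +0.9912)
edge 4: e_4 = (+1.93, +0.99);  n_4 = (+0.4564, -0.8898)
∠(n_0, n_4) = 160.44°
δ = |180° − 160.44°| = 19.56°
19.56° ≤ 2α = 38.58°  →  valid

δ = 19.56°, valid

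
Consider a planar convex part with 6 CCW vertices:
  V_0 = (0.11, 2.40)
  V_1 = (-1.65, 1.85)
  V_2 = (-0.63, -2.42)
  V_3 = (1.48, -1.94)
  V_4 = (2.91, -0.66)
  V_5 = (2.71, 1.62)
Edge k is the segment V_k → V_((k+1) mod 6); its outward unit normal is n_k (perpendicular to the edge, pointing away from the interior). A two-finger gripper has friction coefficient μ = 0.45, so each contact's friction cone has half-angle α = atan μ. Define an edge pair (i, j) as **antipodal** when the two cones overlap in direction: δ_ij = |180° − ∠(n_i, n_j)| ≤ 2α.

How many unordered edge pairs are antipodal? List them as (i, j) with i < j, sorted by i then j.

α = atan 0.45 = 24.23°;  2α = 48.46°
n_0 = (-0.2983, +0.9545)
n_1 = (-0.9726, -0.2323)
n_2 = (+0.2218, -0.9751)
n_3 = (+0.6669, -0.7451)
n_4 = (+0.9962, +0.0874)
n_5 = (+0.2873, +0.9578)
  (0,1): δ = 93.92°  ·
  (0,2): δ = 4.54°  ✓
  (0,3): δ = 24.48°  ✓
  (0,4): δ = 77.66°  ·
  (0,5): δ = 145.95°  ·
  (1,2): δ = 90.62°  ·
  (1,3): δ = 61.60°  ·
  (1,4): δ = 8.42°  ✓
  (1,5): δ = 59.87°  ·
  (2,3): δ = 150.98°  ·
  (2,4): δ = 97.80°  ·
  (2,5): δ = 29.52°  ✓
  (3,4): δ = 126.82°  ·
  (3,5): δ = 58.53°  ·
  (4,5): δ = 111.71°  ·
antipodal pairs: 4

count = 4; pairs: (0,2), (0,3), (1,4), (2,5)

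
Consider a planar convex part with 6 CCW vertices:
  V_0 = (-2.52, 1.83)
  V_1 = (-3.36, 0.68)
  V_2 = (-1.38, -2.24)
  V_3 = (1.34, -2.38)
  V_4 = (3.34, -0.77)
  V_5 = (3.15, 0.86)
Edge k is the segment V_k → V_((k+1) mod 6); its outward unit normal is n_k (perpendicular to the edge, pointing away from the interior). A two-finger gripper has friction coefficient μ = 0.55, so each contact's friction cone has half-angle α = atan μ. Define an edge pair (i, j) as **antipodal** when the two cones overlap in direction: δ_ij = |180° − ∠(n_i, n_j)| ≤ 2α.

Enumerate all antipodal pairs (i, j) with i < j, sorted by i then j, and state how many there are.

count = 7; pairs: (0,2), (0,3), (0,4), (1,4), (1,5), (2,5), (3,5)

α = atan 0.55 = 28.81°;  2α = 57.62°
n_0 = (-0.8075, +0.5898)
n_1 = (-0.8277, -0.5612)
n_2 = (-0.0514, -0.9987)
n_3 = (+0.6271, -0.7790)
n_4 = (+0.9933, +0.1158)
n_5 = (+0.1686, +0.9857)
  (0,1): δ = 109.71°  ·
  (0,2): δ = 56.80°  ✓
  (0,3): δ = 15.02°  ✓
  (0,4): δ = 42.79°  ✓
  (0,5): δ = 116.44°  ·
  (1,2): δ = 127.09°  ·
  (1,3): δ = 85.31°  ·
  (1,4): δ = 27.49°  ✓
  (1,5): δ = 46.15°  ✓
  (2,3): δ = 138.22°  ·
  (2,4): δ = 80.40°  ·
  (2,5): δ = 6.76°  ✓
  (3,4): δ = 122.19°  ·
  (3,5): δ = 48.54°  ✓
  (4,5): δ = 106.36°  ·
antipodal pairs: 7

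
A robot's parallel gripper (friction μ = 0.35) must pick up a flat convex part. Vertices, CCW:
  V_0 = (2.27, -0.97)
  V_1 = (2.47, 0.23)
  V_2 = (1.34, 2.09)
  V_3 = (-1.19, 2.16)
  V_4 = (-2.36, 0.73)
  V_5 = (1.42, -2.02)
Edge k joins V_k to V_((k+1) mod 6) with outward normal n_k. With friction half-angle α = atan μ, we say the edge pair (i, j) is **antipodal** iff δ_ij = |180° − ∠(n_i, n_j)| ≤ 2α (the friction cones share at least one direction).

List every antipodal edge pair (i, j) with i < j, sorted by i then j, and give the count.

α = atan 0.35 = 19.29°;  2α = 38.58°
n_0 = (+0.9864, -0.1644)
n_1 = (+0.8546, +0.5192)
n_2 = (+0.0277, +0.9996)
n_3 = (-0.7740, +0.6332)
n_4 = (-0.5883, -0.8086)
n_5 = (+0.7772, -0.6292)
  (0,1): δ = 139.26°  ·
  (0,2): δ = 82.12°  ·
  (0,3): δ = 29.83°  ✓
  (0,4): δ = 63.43°  ·
  (0,5): δ = 150.47°  ·
  (1,2): δ = 122.86°  ·
  (1,3): δ = 70.57°  ·
  (1,4): δ = 22.68°  ✓
  (1,5): δ = 109.73°  ·
  (2,3): δ = 127.70°  ·
  (2,4): δ = 34.45°  ✓
  (2,5): δ = 52.59°  ·
  (3,4): δ = 86.75°  ·
  (3,5): δ = 0.30°  ✓
  (4,5): δ = 92.95°  ·
antipodal pairs: 4

count = 4; pairs: (0,3), (1,4), (2,4), (3,5)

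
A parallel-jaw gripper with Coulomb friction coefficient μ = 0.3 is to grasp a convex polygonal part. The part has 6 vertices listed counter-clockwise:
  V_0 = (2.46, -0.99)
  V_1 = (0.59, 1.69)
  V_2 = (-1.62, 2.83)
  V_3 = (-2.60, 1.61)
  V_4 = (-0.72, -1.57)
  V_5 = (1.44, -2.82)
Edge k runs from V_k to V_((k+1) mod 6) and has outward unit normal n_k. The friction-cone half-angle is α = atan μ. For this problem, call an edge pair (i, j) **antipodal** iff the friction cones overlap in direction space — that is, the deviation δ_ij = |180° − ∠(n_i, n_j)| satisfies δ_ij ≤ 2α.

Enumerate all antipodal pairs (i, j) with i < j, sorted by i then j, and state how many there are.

count = 5; pairs: (0,3), (0,4), (1,3), (1,4), (2,5)

α = atan 0.3 = 16.70°;  2α = 33.40°
n_0 = (+0.8201, +0.5722)
n_1 = (+0.4584, +0.8887)
n_2 = (-0.7796, +0.6263)
n_3 = (-0.8608, -0.5089)
n_4 = (-0.5009, -0.8655)
n_5 = (+0.8735, -0.4869)
  (0,1): δ = 152.19°  ·
  (0,2): δ = 73.68°  ·
  (0,3): δ = 4.31°  ✓
  (0,4): δ = 25.04°  ✓
  (0,5): δ = 115.96°  ·
  (1,2): δ = 101.49°  ·
  (1,3): δ = 32.12°  ✓
  (1,4): δ = 2.77°  ✓
  (1,5): δ = 88.15°  ·
  (2,3): δ = 110.63°  ·
  (2,4): δ = 81.28°  ·
  (2,5): δ = 9.64°  ✓
  (3,4): δ = 150.65°  ·
  (3,5): δ = 59.73°  ·
  (4,5): δ = 89.08°  ·
antipodal pairs: 5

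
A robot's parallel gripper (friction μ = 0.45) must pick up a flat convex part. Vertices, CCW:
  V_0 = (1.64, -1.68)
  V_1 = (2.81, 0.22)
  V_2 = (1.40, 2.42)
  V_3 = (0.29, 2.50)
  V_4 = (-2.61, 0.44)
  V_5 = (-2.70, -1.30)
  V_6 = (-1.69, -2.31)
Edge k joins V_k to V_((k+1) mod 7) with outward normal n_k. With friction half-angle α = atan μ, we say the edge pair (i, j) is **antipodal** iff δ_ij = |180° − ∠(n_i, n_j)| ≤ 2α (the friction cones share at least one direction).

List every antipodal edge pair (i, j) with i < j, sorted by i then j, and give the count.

count = 7; pairs: (0,3), (0,4), (1,4), (1,5), (2,5), (2,6), (3,6)

α = atan 0.45 = 24.23°;  2α = 48.46°
n_0 = (+0.8515, -0.5243)
n_1 = (+0.8419, +0.5396)
n_2 = (+0.0719, +0.9974)
n_3 = (-0.5791, +0.8153)
n_4 = (-0.9987, +0.0517)
n_5 = (-0.7071, -0.7071)
n_6 = (+0.1859, -0.9826)
  (0,1): δ = 115.72°  ·
  (0,2): δ = 62.50°  ·
  (0,3): δ = 22.99°  ✓
  (0,4): δ = 28.66°  ✓
  (0,5): δ = 76.62°  ·
  (0,6): δ = 132.34°  ·
  (1,2): δ = 126.78°  ·
  (1,3): δ = 87.27°  ·
  (1,4): δ = 35.62°  ✓
  (1,5): δ = 12.34°  ✓
  (1,6): δ = 68.06°  ·
  (2,3): δ = 140.49°  ·
  (2,4): δ = 88.84°  ·
  (2,5): δ = 40.88°  ✓
  (2,6): δ = 14.84°  ✓
  (3,4): δ = 128.35°  ·
  (3,5): δ = 80.39°  ·
  (3,6): δ = 24.67°  ✓
  (4,5): δ = 132.04°  ·
  (4,6): δ = 76.33°  ·
  (5,6): δ = 124.29°  ·
antipodal pairs: 7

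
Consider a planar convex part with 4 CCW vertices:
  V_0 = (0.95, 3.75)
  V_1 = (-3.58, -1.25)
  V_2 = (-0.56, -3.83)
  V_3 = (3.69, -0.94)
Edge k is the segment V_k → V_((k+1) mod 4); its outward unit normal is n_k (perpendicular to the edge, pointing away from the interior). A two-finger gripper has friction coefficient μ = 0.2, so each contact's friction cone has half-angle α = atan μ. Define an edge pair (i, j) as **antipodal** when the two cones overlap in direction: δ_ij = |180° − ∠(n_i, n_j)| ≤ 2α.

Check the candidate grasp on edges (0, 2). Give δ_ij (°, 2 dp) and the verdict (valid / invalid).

α = atan 0.2 = 11.31°;  2α = 22.62°
edge 0: e_0 = (-4.53, -5.00);  n_0 = (-0.7411, +0.6714)
edge 2: e_2 = (+4.25, +2.89);  n_2 = (+0.5623, -0.8269)
∠(n_0, n_2) = 166.39°
δ = |180° − 166.39°| = 13.61°
13.61° ≤ 2α = 22.62°  →  valid

δ = 13.61°, valid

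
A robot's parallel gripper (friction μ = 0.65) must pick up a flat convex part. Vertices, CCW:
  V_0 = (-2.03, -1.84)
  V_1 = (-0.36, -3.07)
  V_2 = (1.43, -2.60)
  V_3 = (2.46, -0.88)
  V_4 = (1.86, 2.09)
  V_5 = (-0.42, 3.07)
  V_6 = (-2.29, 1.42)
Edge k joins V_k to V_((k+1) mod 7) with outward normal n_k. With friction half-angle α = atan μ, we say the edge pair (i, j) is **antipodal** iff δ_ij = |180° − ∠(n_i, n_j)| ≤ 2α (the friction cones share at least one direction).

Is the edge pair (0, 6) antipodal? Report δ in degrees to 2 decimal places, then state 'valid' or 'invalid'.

δ = 130.93°, invalid

α = atan 0.65 = 33.02°;  2α = 66.05°
edge 0: e_0 = (+1.67, -1.23);  n_0 = (-0.5930, -0.8052)
edge 6: e_6 = (+0.26, -3.26);  n_6 = (-0.9968, -0.0795)
∠(n_0, n_6) = 49.07°
δ = |180° − 49.07°| = 130.93°
130.93° > 2α = 66.05°  →  invalid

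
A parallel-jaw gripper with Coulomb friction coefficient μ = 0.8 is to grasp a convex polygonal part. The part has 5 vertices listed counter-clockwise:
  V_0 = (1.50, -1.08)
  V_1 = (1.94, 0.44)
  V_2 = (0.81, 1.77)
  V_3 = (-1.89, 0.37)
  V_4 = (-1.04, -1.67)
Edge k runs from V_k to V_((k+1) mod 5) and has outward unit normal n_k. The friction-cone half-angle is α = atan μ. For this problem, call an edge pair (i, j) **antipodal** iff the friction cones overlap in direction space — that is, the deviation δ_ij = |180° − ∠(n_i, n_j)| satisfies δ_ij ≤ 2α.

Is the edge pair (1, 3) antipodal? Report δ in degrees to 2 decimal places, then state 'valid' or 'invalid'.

δ = 17.73°, valid

α = atan 0.8 = 38.66°;  2α = 77.32°
edge 1: e_1 = (-1.13, +1.33);  n_1 = (+0.7621, +0.6475)
edge 3: e_3 = (+0.85, -2.04);  n_3 = (-0.9231, -0.3846)
∠(n_1, n_3) = 162.27°
δ = |180° − 162.27°| = 17.73°
17.73° ≤ 2α = 77.32°  →  valid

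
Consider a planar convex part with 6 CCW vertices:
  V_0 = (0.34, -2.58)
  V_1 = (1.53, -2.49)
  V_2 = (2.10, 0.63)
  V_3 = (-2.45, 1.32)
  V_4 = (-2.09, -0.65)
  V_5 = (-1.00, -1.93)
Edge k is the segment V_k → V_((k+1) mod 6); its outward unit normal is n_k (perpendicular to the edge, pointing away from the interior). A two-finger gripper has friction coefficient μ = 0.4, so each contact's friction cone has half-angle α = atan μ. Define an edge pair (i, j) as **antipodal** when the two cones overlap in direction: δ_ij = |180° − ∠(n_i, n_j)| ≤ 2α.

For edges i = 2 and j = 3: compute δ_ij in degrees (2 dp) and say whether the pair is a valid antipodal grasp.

α = atan 0.4 = 21.80°;  2α = 43.60°
edge 2: e_2 = (-4.55, +0.69);  n_2 = (+0.1499, +0.9887)
edge 3: e_3 = (+0.36, -1.97);  n_3 = (-0.9837, -0.1798)
∠(n_2, n_3) = 108.98°
δ = |180° − 108.98°| = 71.02°
71.02° > 2α = 43.60°  →  invalid

δ = 71.02°, invalid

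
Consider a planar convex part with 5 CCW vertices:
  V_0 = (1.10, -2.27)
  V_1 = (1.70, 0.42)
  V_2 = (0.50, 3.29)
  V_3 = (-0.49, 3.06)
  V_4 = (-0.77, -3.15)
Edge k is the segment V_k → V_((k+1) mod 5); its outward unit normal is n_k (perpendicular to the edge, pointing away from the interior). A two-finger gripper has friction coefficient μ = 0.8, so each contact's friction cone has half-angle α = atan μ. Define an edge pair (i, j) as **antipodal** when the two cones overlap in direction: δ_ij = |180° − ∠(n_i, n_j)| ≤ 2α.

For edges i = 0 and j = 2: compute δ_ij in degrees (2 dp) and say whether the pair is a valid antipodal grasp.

α = atan 0.8 = 38.66°;  2α = 77.32°
edge 0: e_0 = (+0.60, +2.69);  n_0 = (+0.9760, -0.2177)
edge 2: e_2 = (-0.99, -0.23);  n_2 = (-0.2263, +0.9741)
∠(n_0, n_2) = 115.65°
δ = |180° − 115.65°| = 64.35°
64.35° ≤ 2α = 77.32°  →  valid

δ = 64.35°, valid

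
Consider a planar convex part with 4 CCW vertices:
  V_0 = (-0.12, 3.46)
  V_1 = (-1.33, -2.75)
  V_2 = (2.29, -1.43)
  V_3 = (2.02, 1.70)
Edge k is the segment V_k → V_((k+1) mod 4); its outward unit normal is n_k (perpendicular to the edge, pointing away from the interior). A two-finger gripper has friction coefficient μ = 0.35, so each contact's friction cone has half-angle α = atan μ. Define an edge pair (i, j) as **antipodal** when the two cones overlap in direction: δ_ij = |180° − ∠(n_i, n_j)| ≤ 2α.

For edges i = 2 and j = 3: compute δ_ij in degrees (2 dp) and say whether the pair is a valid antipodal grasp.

δ = 134.37°, invalid

α = atan 0.35 = 19.29°;  2α = 38.58°
edge 2: e_2 = (-0.27, +3.13);  n_2 = (+0.9963, +0.0859)
edge 3: e_3 = (-2.14, +1.76);  n_3 = (+0.6352, +0.7723)
∠(n_2, n_3) = 45.63°
δ = |180° − 45.63°| = 134.37°
134.37° > 2α = 38.58°  →  invalid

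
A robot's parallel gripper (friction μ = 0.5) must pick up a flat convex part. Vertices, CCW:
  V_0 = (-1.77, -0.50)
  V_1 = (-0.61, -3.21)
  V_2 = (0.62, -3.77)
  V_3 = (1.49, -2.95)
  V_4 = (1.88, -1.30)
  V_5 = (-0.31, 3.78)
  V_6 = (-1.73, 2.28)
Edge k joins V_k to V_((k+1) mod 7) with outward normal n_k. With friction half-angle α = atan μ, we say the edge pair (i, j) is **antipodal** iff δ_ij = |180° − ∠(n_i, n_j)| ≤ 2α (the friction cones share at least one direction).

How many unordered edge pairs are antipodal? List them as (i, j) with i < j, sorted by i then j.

α = atan 0.5 = 26.57°;  2α = 53.13°
n_0 = (-0.9193, -0.3935)
n_1 = (-0.4144, -0.9101)
n_2 = (+0.6859, -0.7277)
n_3 = (+0.9732, -0.2300)
n_4 = (+0.9183, +0.3959)
n_5 = (-0.7262, +0.6875)
n_6 = (-0.9999, +0.0144)
  (0,1): δ = 137.65°  ·
  (0,2): δ = 69.87°  ·
  (0,3): δ = 36.47°  ✓
  (0,4): δ = 0.15°  ✓
  (0,5): δ = 113.40°  ·
  (0,6): δ = 156.00°  ·
  (1,2): δ = 112.22°  ·
  (1,3): δ = 78.82°  ·
  (1,4): δ = 42.20°  ✓
  (1,5): δ = 71.05°  ·
  (1,6): δ = 113.65°  ·
  (2,3): δ = 146.60°  ·
  (2,4): δ = 109.98°  ·
  (2,5): δ = 3.26°  ✓
  (2,6): δ = 45.87°  ✓
  (3,4): δ = 143.38°  ·
  (3,5): δ = 30.13°  ✓
  (3,6): δ = 12.47°  ✓
  (4,5): δ = 66.75°  ·
  (4,6): δ = 24.15°  ✓
  (5,6): δ = 137.39°  ·
antipodal pairs: 8

count = 8; pairs: (0,3), (0,4), (1,4), (2,5), (2,6), (3,5), (3,6), (4,6)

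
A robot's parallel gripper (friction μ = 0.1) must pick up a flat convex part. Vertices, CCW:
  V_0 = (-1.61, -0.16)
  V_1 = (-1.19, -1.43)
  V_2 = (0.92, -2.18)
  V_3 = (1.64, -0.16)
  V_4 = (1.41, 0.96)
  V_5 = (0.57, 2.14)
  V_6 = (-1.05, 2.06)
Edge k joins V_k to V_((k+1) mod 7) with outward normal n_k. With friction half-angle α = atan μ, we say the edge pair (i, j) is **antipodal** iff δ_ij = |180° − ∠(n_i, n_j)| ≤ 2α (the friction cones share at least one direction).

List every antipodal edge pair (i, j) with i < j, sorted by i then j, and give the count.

α = atan 0.1 = 5.71°;  2α = 11.42°
n_0 = (-0.9494, -0.3140)
n_1 = (-0.3349, -0.9422)
n_2 = (+0.9420, -0.3357)
n_3 = (+0.9796, +0.2012)
n_4 = (+0.8147, +0.5799)
n_5 = (-0.0493, +0.9988)
n_6 = (-0.9696, +0.2446)
  (0,1): δ = 127.87°  ·
  (0,2): δ = 37.92°  ·
  (0,3): δ = 6.69°  ✓
  (0,4): δ = 17.15°  ·
  (0,5): δ = 74.53°  ·
  (0,6): δ = 147.54°  ·
  (1,2): δ = 90.05°  ·
  (1,3): δ = 58.83°  ·
  (1,4): δ = 34.99°  ·
  (1,5): δ = 22.39°  ·
  (1,6): δ = 95.41°  ·
  (2,3): δ = 148.78°  ·
  (2,4): δ = 124.94°  ·
  (2,5): δ = 67.55°  ·
  (2,6): δ = 5.46°  ✓
  (3,4): δ = 156.16°  ·
  (3,5): δ = 98.78°  ·
  (3,6): δ = 25.76°  ·
  (4,5): δ = 122.62°  ·
  (4,6): δ = 49.60°  ·
  (5,6): δ = 106.98°  ·
antipodal pairs: 2

count = 2; pairs: (0,3), (2,6)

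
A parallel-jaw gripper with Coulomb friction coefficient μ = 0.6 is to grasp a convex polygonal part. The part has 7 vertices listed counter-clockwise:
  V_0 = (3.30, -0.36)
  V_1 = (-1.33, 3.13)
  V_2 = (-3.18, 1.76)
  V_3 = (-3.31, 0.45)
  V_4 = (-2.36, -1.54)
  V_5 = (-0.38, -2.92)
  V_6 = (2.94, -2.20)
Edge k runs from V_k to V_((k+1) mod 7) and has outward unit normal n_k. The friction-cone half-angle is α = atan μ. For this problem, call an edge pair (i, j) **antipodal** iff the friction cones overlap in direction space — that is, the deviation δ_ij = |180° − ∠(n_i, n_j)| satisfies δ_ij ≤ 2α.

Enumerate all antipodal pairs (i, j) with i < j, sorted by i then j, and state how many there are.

α = atan 0.6 = 30.96°;  2α = 61.93°
n_0 = (+0.6019, +0.7985)
n_1 = (-0.5951, +0.8036)
n_2 = (-0.9951, +0.0988)
n_3 = (-0.9024, -0.4308)
n_4 = (-0.5718, -0.8204)
n_5 = (+0.2119, -0.9773)
n_6 = (+0.9814, -0.1920)
  (0,1): δ = 106.47°  ·
  (0,2): δ = 58.66°  ✓
  (0,3): δ = 27.47°  ✓
  (0,4): δ = 2.13°  ✓
  (0,5): δ = 49.24°  ✓
  (0,6): δ = 115.94°  ·
  (1,2): δ = 132.19°  ·
  (1,3): δ = 101.00°  ·
  (1,4): δ = 71.40°  ·
  (1,5): δ = 24.29°  ✓
  (1,6): δ = 42.41°  ✓
  (2,3): δ = 148.81°  ·
  (2,4): δ = 119.21°  ·
  (2,5): δ = 72.10°  ·
  (2,6): δ = 5.40°  ✓
  (3,4): δ = 150.39°  ·
  (3,5): δ = 103.28°  ·
  (3,6): δ = 36.59°  ✓
  (4,5): δ = 132.89°  ·
  (4,6): δ = 66.19°  ·
  (5,6): δ = 113.31°  ·
antipodal pairs: 8

count = 8; pairs: (0,2), (0,3), (0,4), (0,5), (1,5), (1,6), (2,6), (3,6)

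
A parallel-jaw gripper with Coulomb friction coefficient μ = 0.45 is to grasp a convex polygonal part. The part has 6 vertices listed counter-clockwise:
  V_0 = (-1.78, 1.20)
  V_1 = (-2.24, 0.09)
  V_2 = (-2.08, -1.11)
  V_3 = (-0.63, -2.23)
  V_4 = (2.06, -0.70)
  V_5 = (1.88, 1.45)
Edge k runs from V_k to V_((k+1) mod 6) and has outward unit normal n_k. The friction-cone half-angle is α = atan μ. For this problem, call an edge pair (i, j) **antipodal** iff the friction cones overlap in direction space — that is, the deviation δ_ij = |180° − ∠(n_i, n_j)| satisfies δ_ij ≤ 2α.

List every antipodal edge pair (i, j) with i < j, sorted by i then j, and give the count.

α = atan 0.45 = 24.23°;  2α = 48.46°
n_0 = (-0.9238, +0.3828)
n_1 = (-0.9912, -0.1322)
n_2 = (-0.6113, -0.7914)
n_3 = (+0.4944, -0.8692)
n_4 = (+0.9965, +0.0834)
n_5 = (-0.0681, +0.9977)
  (0,1): δ = 149.90°  ·
  (0,2): δ = 105.17°  ·
  (0,3): δ = 37.86°  ✓
  (0,4): δ = 27.30°  ✓
  (0,5): δ = 116.42°  ·
  (1,2): δ = 135.28°  ·
  (1,3): δ = 67.96°  ·
  (1,4): δ = 2.81°  ✓
  (1,5): δ = 86.31°  ·
  (2,3): δ = 112.69°  ·
  (2,4): δ = 47.53°  ✓
  (2,5): δ = 41.59°  ✓
  (3,4): δ = 114.84°  ·
  (3,5): δ = 25.72°  ✓
  (4,5): δ = 90.88°  ·
antipodal pairs: 6

count = 6; pairs: (0,3), (0,4), (1,4), (2,4), (2,5), (3,5)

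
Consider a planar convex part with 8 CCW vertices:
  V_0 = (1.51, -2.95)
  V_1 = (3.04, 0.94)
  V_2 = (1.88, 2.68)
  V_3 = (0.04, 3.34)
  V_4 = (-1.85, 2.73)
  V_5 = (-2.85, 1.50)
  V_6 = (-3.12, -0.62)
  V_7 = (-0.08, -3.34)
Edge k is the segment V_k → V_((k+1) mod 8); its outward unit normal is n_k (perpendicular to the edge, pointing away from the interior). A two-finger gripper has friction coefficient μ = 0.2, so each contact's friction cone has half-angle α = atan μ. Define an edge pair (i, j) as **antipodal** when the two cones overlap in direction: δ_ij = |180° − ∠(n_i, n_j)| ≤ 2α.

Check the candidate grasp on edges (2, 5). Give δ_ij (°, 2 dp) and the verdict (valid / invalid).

δ = 77.53°, invalid

α = atan 0.2 = 11.31°;  2α = 22.62°
edge 2: e_2 = (-1.84, +0.66);  n_2 = (+0.3376, +0.9413)
edge 5: e_5 = (-0.27, -2.12);  n_5 = (-0.9920, +0.1263)
∠(n_2, n_5) = 102.47°
δ = |180° − 102.47°| = 77.53°
77.53° > 2α = 22.62°  →  invalid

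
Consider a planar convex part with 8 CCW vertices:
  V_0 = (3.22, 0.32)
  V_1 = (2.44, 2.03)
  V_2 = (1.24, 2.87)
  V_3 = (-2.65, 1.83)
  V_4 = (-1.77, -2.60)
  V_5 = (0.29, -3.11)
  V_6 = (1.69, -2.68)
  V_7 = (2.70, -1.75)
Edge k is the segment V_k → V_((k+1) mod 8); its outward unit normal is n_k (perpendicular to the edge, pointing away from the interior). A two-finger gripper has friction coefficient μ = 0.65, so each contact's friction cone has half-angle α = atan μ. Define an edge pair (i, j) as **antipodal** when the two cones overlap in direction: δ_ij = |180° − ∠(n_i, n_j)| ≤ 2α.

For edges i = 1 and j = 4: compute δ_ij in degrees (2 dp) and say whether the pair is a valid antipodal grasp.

α = atan 0.65 = 33.02°;  2α = 66.05°
edge 1: e_1 = (-1.20, +0.84);  n_1 = (+0.5735, +0.8192)
edge 4: e_4 = (+2.06, -0.51);  n_4 = (-0.2403, -0.9707)
∠(n_1, n_4) = 158.91°
δ = |180° − 158.91°| = 21.09°
21.09° ≤ 2α = 66.05°  →  valid

δ = 21.09°, valid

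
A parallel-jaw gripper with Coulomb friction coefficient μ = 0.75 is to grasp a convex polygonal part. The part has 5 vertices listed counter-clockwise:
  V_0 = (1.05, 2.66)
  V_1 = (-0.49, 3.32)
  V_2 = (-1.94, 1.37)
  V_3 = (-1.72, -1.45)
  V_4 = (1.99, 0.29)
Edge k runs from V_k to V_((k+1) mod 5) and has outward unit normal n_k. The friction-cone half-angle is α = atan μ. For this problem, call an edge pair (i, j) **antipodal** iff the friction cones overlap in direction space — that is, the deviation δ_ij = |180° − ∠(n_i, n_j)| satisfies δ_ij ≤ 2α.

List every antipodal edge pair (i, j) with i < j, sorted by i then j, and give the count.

count = 6; pairs: (0,2), (0,3), (1,3), (1,4), (2,3), (2,4)

α = atan 0.75 = 36.87°;  2α = 73.74°
n_0 = (+0.3939, +0.9191)
n_1 = (-0.8025, +0.5967)
n_2 = (-0.9970, -0.0778)
n_3 = (+0.4246, -0.9054)
n_4 = (+0.9296, +0.3687)
  (0,1): δ = 103.44°  ·
  (0,2): δ = 62.34°  ✓
  (0,3): δ = 48.33°  ✓
  (0,4): δ = 134.83°  ·
  (1,2): δ = 138.91°  ·
  (1,3): δ = 28.24°  ✓
  (1,4): δ = 58.27°  ✓
  (2,3): δ = 69.33°  ✓
  (2,4): δ = 17.17°  ✓
  (3,4): δ = 93.49°  ·
antipodal pairs: 6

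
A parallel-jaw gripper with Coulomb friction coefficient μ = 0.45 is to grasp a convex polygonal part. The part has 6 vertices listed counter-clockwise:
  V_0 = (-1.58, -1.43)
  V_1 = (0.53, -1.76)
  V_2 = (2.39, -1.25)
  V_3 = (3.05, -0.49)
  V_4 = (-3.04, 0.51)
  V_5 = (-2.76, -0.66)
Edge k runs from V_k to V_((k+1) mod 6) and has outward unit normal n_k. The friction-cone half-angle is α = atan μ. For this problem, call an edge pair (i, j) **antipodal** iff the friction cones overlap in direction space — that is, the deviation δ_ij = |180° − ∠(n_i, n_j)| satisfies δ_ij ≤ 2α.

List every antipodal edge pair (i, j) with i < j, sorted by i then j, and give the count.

count = 3; pairs: (0,3), (1,3), (3,5)

α = atan 0.45 = 24.23°;  2α = 48.46°
n_0 = (-0.1545, -0.9880)
n_1 = (+0.2644, -0.9644)
n_2 = (+0.7550, -0.6557)
n_3 = (+0.1620, +0.9868)
n_4 = (-0.9725, -0.2327)
n_5 = (-0.5465, -0.8375)
  (0,1): δ = 155.78°  ·
  (0,2): δ = 122.08°  ·
  (0,3): δ = 0.44°  ✓
  (0,4): δ = 112.35°  ·
  (0,5): δ = 155.76°  ·
  (1,2): δ = 146.31°  ·
  (1,3): δ = 24.66°  ✓
  (1,4): δ = 88.13°  ·
  (1,5): δ = 131.54°  ·
  (2,3): δ = 58.35°  ·
  (2,4): δ = 54.43°  ·
  (2,5): δ = 97.85°  ·
  (3,4): δ = 67.22°  ·
  (3,5): δ = 23.80°  ✓
  (4,5): δ = 136.58°  ·
antipodal pairs: 3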